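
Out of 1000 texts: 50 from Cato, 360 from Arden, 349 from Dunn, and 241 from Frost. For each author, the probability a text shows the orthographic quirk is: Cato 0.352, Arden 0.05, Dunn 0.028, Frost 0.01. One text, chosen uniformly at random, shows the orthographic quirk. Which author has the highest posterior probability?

Prior × likelihood for each hypothesis:
  Cato: 0.05 × 0.352 = 0.0176
  Arden: 0.36 × 0.05 = 0.018
  Dunn: 0.349 × 0.028 = 0.009772
  Frost: 0.241 × 0.01 = 0.00241
Sum = 0.047782.
Largest term belongs to Arden, so Arden is most probable.

Arden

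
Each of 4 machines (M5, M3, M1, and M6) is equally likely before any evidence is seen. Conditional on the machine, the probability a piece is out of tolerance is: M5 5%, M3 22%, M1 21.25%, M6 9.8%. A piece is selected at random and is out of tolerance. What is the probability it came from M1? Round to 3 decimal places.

0.366

With a uniform prior (1/4 each), posterior ∝ likelihood:
  M5: 0.05
  M3: 0.22
  M1: 0.2125
  M6: 0.098
Sum = 0.5805.
P(M1 | evidence) = 0.2125 / 0.5805 ≈ 0.366.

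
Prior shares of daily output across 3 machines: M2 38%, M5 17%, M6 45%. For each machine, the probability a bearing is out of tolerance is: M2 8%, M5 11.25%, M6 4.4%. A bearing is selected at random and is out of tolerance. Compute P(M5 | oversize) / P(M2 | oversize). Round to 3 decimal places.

0.629

Unnormalized posteriors (prior × likelihood):
  M2: 0.38 × 0.08 = 0.0304
  M5: 0.17 × 0.1125 = 0.019125
  M6: 0.45 × 0.044 = 0.0198
Sum = 0.069325.
The ratio is 0.019125 / 0.0304 (the normalizer cancels) = 0.629.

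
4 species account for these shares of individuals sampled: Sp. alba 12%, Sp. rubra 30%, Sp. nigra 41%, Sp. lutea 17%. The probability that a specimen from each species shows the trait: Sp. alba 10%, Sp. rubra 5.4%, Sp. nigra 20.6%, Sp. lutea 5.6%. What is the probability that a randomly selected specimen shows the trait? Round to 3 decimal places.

By Bayes' rule, posterior ∝ prior × likelihood:
  Sp. alba: 0.12 × 0.1 = 0.012
  Sp. rubra: 0.3 × 0.054 = 0.0162
  Sp. nigra: 0.41 × 0.206 = 0.08446
  Sp. lutea: 0.17 × 0.056 = 0.00952
P(trait) = 0.012 + 0.0162 + 0.08446 + 0.00952 = 0.12218 → 0.122.

0.122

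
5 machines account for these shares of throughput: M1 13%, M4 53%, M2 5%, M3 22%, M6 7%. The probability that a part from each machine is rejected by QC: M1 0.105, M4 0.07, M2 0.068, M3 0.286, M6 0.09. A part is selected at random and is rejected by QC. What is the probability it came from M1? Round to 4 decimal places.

0.1106

Compute prior × likelihood for every hypothesis:
  M1: 0.13 × 0.105 = 0.01365
  M4: 0.53 × 0.07 = 0.0371
  M2: 0.05 × 0.068 = 0.0034
  M3: 0.22 × 0.286 = 0.06292
  M6: 0.07 × 0.09 = 0.0063
Sum = 0.12337.
P(M1 | evidence) = 0.01365 / 0.12337 ≈ 0.1106.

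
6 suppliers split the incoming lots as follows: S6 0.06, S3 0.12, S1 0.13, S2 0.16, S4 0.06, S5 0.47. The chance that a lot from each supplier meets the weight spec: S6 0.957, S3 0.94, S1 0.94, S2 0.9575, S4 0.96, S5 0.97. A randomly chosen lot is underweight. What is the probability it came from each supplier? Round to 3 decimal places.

Taking complements, P(underweight | each) = S6 0.043, S3 0.06, S1 0.06, S2 0.0425, S4 0.04, S5 0.03.
Compute prior × likelihood for every hypothesis:
  S6: 0.06 × 0.043 = 0.00258
  S3: 0.12 × 0.06 = 0.0072
  S1: 0.13 × 0.06 = 0.0078
  S2: 0.16 × 0.0425 = 0.0068
  S4: 0.06 × 0.04 = 0.0024
  S5: 0.47 × 0.03 = 0.0141
Normalizing constant = 0.04088.
P(S6 | underweight) = 0.00258/0.04088 ≈ 0.063
P(S3 | underweight) = 0.0072/0.04088 ≈ 0.176
P(S1 | underweight) = 0.0078/0.04088 ≈ 0.191
P(S2 | underweight) = 0.0068/0.04088 ≈ 0.166
P(S4 | underweight) = 0.0024/0.04088 ≈ 0.059
P(S5 | underweight) = 0.0141/0.04088 ≈ 0.345
(Check: 0.063+0.176+0.191+0.166+0.059+0.345 = 1.000.)

S6 0.063, S3 0.176, S1 0.191, S2 0.166, S4 0.059, S5 0.345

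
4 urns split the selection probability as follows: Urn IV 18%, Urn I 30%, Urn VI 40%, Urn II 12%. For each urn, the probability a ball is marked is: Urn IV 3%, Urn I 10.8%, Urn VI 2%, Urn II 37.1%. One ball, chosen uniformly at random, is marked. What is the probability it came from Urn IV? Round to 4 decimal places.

Unnormalized posteriors (prior × likelihood):
  Urn IV: 0.18 × 0.03 = 0.0054
  Urn I: 0.3 × 0.108 = 0.0324
  Urn VI: 0.4 × 0.02 = 0.008
  Urn II: 0.12 × 0.371 = 0.04452
Total = 0.09032.
P(Urn IV | evidence) = 0.0054 / 0.09032 ≈ 0.0598.

0.0598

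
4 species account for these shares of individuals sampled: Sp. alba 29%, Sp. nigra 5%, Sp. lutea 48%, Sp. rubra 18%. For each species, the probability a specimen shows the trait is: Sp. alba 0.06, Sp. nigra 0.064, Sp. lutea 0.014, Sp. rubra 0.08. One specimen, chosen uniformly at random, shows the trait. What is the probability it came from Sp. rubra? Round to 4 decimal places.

0.3452

By Bayes' rule, posterior ∝ prior × likelihood:
  Sp. alba: 0.29 × 0.06 = 0.0174
  Sp. nigra: 0.05 × 0.064 = 0.0032
  Sp. lutea: 0.48 × 0.014 = 0.00672
  Sp. rubra: 0.18 × 0.08 = 0.0144
Total = 0.04172.
P(Sp. rubra | evidence) = 0.0144 / 0.04172 ≈ 0.3452.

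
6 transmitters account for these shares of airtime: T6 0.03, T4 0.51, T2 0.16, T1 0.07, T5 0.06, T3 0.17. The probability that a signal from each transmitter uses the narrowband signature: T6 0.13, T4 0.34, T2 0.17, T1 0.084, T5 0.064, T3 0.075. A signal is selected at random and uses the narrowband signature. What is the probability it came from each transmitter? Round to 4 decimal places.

Prior × likelihood for each hypothesis:
  T6: 0.03 × 0.13 = 0.0039
  T4: 0.51 × 0.34 = 0.1734
  T2: 0.16 × 0.17 = 0.0272
  T1: 0.07 × 0.084 = 0.00588
  T5: 0.06 × 0.064 = 0.00384
  T3: 0.17 × 0.075 = 0.01275
Sum = 0.22697.
P(T6 | narrowband) = 0.0039/0.22697 ≈ 0.0172
P(T4 | narrowband) = 0.1734/0.22697 ≈ 0.7640
P(T2 | narrowband) = 0.0272/0.22697 ≈ 0.1198
P(T1 | narrowband) = 0.00588/0.22697 ≈ 0.0259
P(T5 | narrowband) = 0.00384/0.22697 ≈ 0.0169
P(T3 | narrowband) = 0.01275/0.22697 ≈ 0.0562
(Check: 0.0172+0.7640+0.1198+0.0259+0.0169+0.0562 = 1.0000.)

T6 0.0172, T4 0.7640, T2 0.1198, T1 0.0259, T5 0.0169, T3 0.0562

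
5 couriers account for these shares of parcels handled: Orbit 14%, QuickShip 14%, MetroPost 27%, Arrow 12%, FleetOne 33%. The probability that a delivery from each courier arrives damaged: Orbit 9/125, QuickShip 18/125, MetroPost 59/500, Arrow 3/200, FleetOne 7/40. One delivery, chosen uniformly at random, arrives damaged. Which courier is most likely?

By Bayes' rule, posterior ∝ prior × likelihood:
  Orbit: 0.14 × 0.072 = 0.01008
  QuickShip: 0.14 × 0.144 = 0.02016
  MetroPost: 0.27 × 0.118 = 0.03186
  Arrow: 0.12 × 0.015 = 0.0018
  FleetOne: 0.33 × 0.175 = 0.05775
Total = 0.12165.
Largest term belongs to FleetOne, so FleetOne is most probable.

FleetOne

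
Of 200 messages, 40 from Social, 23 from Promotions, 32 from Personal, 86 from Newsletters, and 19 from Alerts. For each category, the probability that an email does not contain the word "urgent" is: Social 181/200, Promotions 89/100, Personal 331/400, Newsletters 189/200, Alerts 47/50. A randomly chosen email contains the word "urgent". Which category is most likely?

Personal

Taking complements, P(urgent-flag | each) = Social 0.095, Promotions 0.11, Personal 0.1725, Newsletters 0.055, Alerts 0.06.
Prior × likelihood for each hypothesis:
  Social: 0.2 × 0.095 = 0.019
  Promotions: 0.115 × 0.11 = 0.01265
  Personal: 0.16 × 0.1725 = 0.0276
  Newsletters: 0.43 × 0.055 = 0.02365
  Alerts: 0.095 × 0.06 = 0.0057
Total = 0.0886.
Largest term belongs to Personal, so Personal is most probable.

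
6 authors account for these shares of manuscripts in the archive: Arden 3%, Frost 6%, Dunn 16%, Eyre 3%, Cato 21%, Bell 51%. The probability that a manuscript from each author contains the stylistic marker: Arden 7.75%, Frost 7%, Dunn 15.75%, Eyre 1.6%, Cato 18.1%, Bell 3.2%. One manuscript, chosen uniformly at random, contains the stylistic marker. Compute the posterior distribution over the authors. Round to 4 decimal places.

Arden 0.0269, Frost 0.0485, Dunn 0.2912, Eyre 0.0055, Cato 0.4392, Bell 0.1886

Compute prior × likelihood for every hypothesis:
  Arden: 0.03 × 0.0775 = 0.002325
  Frost: 0.06 × 0.07 = 0.0042
  Dunn: 0.16 × 0.1575 = 0.0252
  Eyre: 0.03 × 0.016 = 0.00048
  Cato: 0.21 × 0.181 = 0.03801
  Bell: 0.51 × 0.032 = 0.01632
Sum = 0.086535.
P(Arden | marker) = 0.002325/0.086535 ≈ 0.0269
P(Frost | marker) = 0.0042/0.086535 ≈ 0.0485
P(Dunn | marker) = 0.0252/0.086535 ≈ 0.2912
P(Eyre | marker) = 0.00048/0.086535 ≈ 0.0055
P(Cato | marker) = 0.03801/0.086535 ≈ 0.4392
P(Bell | marker) = 0.01632/0.086535 ≈ 0.1886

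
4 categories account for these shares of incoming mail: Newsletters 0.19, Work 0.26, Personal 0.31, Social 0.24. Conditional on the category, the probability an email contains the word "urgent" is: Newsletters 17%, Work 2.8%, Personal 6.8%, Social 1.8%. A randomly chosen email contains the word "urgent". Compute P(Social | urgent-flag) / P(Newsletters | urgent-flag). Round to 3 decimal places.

0.134

Unnormalized posteriors (prior × likelihood):
  Newsletters: 0.19 × 0.17 = 0.0323
  Work: 0.26 × 0.028 = 0.00728
  Personal: 0.31 × 0.068 = 0.02108
  Social: 0.24 × 0.018 = 0.00432
Sum = 0.06498.
The ratio is 0.00432 / 0.0323 (the normalizer cancels) = 0.134.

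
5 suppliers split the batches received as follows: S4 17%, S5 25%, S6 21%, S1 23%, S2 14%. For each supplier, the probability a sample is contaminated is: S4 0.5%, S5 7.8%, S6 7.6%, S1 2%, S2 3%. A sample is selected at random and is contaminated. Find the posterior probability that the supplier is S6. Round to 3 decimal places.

By Bayes' rule, posterior ∝ prior × likelihood:
  S4: 0.17 × 0.005 = 0.00085
  S5: 0.25 × 0.078 = 0.0195
  S6: 0.21 × 0.076 = 0.01596
  S1: 0.23 × 0.02 = 0.0046
  S2: 0.14 × 0.03 = 0.0042
Sum = 0.04511.
P(S6 | evidence) = 0.01596 / 0.04511 ≈ 0.354.

0.354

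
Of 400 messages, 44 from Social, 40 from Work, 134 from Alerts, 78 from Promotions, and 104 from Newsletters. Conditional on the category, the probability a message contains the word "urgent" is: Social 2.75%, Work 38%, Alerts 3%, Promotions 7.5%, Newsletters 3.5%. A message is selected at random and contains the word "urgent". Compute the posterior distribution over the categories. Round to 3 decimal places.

Prior × likelihood for each hypothesis:
  Social: 0.11 × 0.0275 = 0.003025
  Work: 0.1 × 0.38 = 0.038
  Alerts: 0.335 × 0.03 = 0.01005
  Promotions: 0.195 × 0.075 = 0.014625
  Newsletters: 0.26 × 0.035 = 0.0091
Sum = 0.0748.
P(Social | urgent-flag) = 0.003025/0.0748 ≈ 0.040
P(Work | urgent-flag) = 0.038/0.0748 ≈ 0.508
P(Alerts | urgent-flag) = 0.01005/0.0748 ≈ 0.134
P(Promotions | urgent-flag) = 0.014625/0.0748 ≈ 0.196
P(Newsletters | urgent-flag) = 0.0091/0.0748 ≈ 0.122

Social 0.040, Work 0.508, Alerts 0.134, Promotions 0.196, Newsletters 0.122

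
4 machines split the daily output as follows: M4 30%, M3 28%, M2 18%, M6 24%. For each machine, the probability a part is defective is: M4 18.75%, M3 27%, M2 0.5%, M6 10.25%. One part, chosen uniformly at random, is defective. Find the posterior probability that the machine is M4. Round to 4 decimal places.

Compute prior × likelihood for every hypothesis:
  M4: 0.3 × 0.1875 = 0.05625
  M3: 0.28 × 0.27 = 0.0756
  M2: 0.18 × 0.005 = 0.0009
  M6: 0.24 × 0.1025 = 0.0246
Normalizing constant = 0.15735.
P(M4 | evidence) = 0.05625 / 0.15735 ≈ 0.3575.

0.3575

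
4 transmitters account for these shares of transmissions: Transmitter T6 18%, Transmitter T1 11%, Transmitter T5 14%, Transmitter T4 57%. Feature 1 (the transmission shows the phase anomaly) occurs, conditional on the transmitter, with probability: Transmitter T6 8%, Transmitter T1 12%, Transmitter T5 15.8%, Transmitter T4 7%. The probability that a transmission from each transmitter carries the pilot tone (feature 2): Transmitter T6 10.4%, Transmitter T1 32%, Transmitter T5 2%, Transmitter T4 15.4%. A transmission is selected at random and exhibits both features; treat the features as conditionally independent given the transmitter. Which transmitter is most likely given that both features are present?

Prior × likelihood for each hypothesis:
  Transmitter T6: 0.18 × 0.08 × 0.104 = 0.0014976
  Transmitter T1: 0.11 × 0.12 × 0.32 = 0.004224
  Transmitter T5: 0.14 × 0.158 × 0.02 = 0.0004424
  Transmitter T4: 0.57 × 0.07 × 0.154 = 0.0061446
Total = 0.0123086.
Largest term belongs to Transmitter T4, so Transmitter T4 is most probable.

Transmitter T4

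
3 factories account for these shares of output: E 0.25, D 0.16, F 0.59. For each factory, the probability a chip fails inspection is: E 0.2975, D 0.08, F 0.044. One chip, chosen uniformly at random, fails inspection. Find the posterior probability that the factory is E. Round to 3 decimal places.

0.657

By Bayes' rule, posterior ∝ prior × likelihood:
  E: 0.25 × 0.2975 = 0.074375
  D: 0.16 × 0.08 = 0.0128
  F: 0.59 × 0.044 = 0.02596
Sum = 0.113135.
P(E | evidence) = 0.074375 / 0.113135 ≈ 0.657.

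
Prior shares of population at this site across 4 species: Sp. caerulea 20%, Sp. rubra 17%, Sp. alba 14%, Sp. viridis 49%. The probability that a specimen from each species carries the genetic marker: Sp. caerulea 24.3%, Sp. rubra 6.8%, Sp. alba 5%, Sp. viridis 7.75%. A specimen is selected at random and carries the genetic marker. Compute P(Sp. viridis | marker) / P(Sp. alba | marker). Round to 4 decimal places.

Compute prior × likelihood for every hypothesis:
  Sp. caerulea: 0.2 × 0.243 = 0.0486
  Sp. rubra: 0.17 × 0.068 = 0.01156
  Sp. alba: 0.14 × 0.05 = 0.007
  Sp. viridis: 0.49 × 0.0775 = 0.037975
Sum = 0.105135.
The ratio is 0.037975 / 0.007 (the normalizer cancels) = 5.4250.

5.4250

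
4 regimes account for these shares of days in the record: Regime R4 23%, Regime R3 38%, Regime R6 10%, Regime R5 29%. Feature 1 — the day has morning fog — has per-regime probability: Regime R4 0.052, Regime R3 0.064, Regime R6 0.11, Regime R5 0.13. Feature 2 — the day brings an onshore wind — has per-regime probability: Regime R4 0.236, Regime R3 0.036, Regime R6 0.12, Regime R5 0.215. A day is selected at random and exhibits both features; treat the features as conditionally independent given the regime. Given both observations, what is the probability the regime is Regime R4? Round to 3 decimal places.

0.215

Prior × likelihood for each hypothesis:
  Regime R4: 0.23 × 0.052 × 0.236 = 0.00282256
  Regime R3: 0.38 × 0.064 × 0.036 = 0.00087552
  Regime R6: 0.1 × 0.11 × 0.12 = 0.00132
  Regime R5: 0.29 × 0.13 × 0.215 = 0.0081055
Sum = 0.01312358.
P(Regime R4 | evidence) = 0.00282256 / 0.01312358 ≈ 0.215.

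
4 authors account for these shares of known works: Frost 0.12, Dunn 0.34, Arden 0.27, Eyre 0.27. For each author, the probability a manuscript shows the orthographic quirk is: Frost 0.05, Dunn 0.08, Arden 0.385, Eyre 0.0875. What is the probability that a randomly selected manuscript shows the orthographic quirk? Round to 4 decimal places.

Unnormalized posteriors (prior × likelihood):
  Frost: 0.12 × 0.05 = 0.006
  Dunn: 0.34 × 0.08 = 0.0272
  Arden: 0.27 × 0.385 = 0.10395
  Eyre: 0.27 × 0.0875 = 0.023625
P(quirk) = 0.006 + 0.0272 + 0.10395 + 0.023625 = 0.160775 → 0.1608.

0.1608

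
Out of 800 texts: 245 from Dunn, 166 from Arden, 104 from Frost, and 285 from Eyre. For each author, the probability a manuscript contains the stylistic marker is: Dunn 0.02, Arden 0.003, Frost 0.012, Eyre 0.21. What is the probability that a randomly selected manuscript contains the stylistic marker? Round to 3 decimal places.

Prior × likelihood for each hypothesis:
  Dunn: 0.30625 × 0.02 = 0.006125
  Arden: 0.2075 × 0.003 = 0.0006225
  Frost: 0.13 × 0.012 = 0.00156
  Eyre: 0.35625 × 0.21 = 0.0748125
P(marker) = 0.006125 + 0.0006225 + 0.00156 + 0.0748125 = 0.08312 → 0.083.

0.083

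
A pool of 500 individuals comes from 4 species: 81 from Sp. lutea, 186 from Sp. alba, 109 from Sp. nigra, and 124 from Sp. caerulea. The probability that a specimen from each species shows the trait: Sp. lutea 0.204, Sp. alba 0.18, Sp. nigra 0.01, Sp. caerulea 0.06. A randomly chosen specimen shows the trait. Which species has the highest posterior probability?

Sp. alba

Prior × likelihood for each hypothesis:
  Sp. lutea: 0.162 × 0.204 = 0.033048
  Sp. alba: 0.372 × 0.18 = 0.06696
  Sp. nigra: 0.218 × 0.01 = 0.00218
  Sp. caerulea: 0.248 × 0.06 = 0.01488
Sum = 0.117068.
Largest term belongs to Sp. alba, so Sp. alba is most probable.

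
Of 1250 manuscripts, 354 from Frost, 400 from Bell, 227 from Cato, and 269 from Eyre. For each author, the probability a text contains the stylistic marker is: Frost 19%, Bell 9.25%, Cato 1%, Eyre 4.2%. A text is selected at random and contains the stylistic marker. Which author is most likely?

Frost

Unnormalized posteriors (prior × likelihood):
  Frost: 0.2832 × 0.19 = 0.053808
  Bell: 0.32 × 0.0925 = 0.0296
  Cato: 0.1816 × 0.01 = 0.001816
  Eyre: 0.2152 × 0.042 = 0.0090384
Total = 0.0942624.
Largest term belongs to Frost, so Frost is most probable.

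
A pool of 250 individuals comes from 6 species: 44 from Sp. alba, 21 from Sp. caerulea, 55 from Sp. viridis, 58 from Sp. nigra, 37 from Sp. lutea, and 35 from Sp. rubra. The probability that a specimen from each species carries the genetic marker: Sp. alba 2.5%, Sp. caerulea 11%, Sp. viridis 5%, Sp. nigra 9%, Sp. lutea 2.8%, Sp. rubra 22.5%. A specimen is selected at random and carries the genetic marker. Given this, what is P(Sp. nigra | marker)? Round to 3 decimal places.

0.257

By Bayes' rule, posterior ∝ prior × likelihood:
  Sp. alba: 0.176 × 0.025 = 0.0044
  Sp. caerulea: 0.084 × 0.11 = 0.00924
  Sp. viridis: 0.22 × 0.05 = 0.011
  Sp. nigra: 0.232 × 0.09 = 0.02088
  Sp. lutea: 0.148 × 0.028 = 0.004144
  Sp. rubra: 0.14 × 0.225 = 0.0315
Sum = 0.081164.
P(Sp. nigra | evidence) = 0.02088 / 0.081164 ≈ 0.257.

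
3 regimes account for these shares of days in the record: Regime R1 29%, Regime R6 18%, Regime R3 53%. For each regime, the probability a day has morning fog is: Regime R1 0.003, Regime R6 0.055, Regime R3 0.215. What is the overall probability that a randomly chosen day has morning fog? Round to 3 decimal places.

Compute prior × likelihood for every hypothesis:
  Regime R1: 0.29 × 0.003 = 0.00087
  Regime R6: 0.18 × 0.055 = 0.0099
  Regime R3: 0.53 × 0.215 = 0.11395
P(fog) = 0.00087 + 0.0099 + 0.11395 = 0.12472 → 0.125.

0.125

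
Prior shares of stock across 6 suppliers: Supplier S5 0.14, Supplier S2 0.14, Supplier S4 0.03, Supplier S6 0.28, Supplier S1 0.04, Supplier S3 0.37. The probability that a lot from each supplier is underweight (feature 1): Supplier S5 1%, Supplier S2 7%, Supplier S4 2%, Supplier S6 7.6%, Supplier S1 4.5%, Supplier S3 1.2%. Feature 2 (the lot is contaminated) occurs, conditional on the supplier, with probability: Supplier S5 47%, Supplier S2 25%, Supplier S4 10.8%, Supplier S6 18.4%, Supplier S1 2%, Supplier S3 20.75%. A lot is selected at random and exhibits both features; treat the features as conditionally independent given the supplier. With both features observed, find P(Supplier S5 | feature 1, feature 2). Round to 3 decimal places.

0.082

Prior × likelihood for each hypothesis:
  Supplier S5: 0.14 × 0.01 × 0.47 = 0.000658
  Supplier S2: 0.14 × 0.07 × 0.25 = 0.00245
  Supplier S4: 0.03 × 0.02 × 0.108 = 0.0000648
  Supplier S6: 0.28 × 0.076 × 0.184 = 0.00391552
  Supplier S1: 0.04 × 0.045 × 0.02 = 0.000036
  Supplier S3: 0.37 × 0.012 × 0.2075 = 0.0009213
Total = 0.00804562.
P(Supplier S5 | evidence) = 0.000658 / 0.00804562 ≈ 0.082.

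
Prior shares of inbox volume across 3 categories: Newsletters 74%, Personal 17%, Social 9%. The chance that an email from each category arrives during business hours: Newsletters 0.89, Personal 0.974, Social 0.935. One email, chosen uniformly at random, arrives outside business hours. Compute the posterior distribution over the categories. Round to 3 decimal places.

Taking complements, P(off-hours | each) = Newsletters 0.11, Personal 0.026, Social 0.065.
By Bayes' rule, posterior ∝ prior × likelihood:
  Newsletters: 0.74 × 0.11 = 0.0814
  Personal: 0.17 × 0.026 = 0.00442
  Social: 0.09 × 0.065 = 0.00585
Normalizing constant = 0.09167.
P(Newsletters | off-hours) = 0.0814/0.09167 ≈ 0.888
P(Personal | off-hours) = 0.00442/0.09167 ≈ 0.048
P(Social | off-hours) = 0.00585/0.09167 ≈ 0.064
(Check: 0.888+0.048+0.064 = 1.000.)

Newsletters 0.888, Personal 0.048, Social 0.064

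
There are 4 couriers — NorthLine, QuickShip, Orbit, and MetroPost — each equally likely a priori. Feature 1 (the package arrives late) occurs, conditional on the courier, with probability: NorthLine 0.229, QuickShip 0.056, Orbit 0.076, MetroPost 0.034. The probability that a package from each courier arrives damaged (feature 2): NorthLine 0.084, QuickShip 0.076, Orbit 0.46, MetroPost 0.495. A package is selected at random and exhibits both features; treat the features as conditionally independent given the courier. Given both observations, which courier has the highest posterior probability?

Since the prior is uniform, the posterior is proportional to the likelihood:
  NorthLine: 0.229 × 0.084 = 0.019236
  QuickShip: 0.056 × 0.076 = 0.004256
  Orbit: 0.076 × 0.46 = 0.03496
  MetroPost: 0.034 × 0.495 = 0.01683
Sum = 0.075282.
Largest term belongs to Orbit, so Orbit is most probable.

Orbit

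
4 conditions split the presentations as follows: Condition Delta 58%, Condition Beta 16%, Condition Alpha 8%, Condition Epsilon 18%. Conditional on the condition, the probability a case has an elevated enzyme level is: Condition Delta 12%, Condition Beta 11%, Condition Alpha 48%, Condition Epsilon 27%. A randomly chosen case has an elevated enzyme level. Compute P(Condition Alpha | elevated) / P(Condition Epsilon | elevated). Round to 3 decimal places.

By Bayes' rule, posterior ∝ prior × likelihood:
  Condition Delta: 0.58 × 0.12 = 0.0696
  Condition Beta: 0.16 × 0.11 = 0.0176
  Condition Alpha: 0.08 × 0.48 = 0.0384
  Condition Epsilon: 0.18 × 0.27 = 0.0486
Sum = 0.1742.
The ratio is 0.0384 / 0.0486 (the normalizer cancels) = 0.790.

0.790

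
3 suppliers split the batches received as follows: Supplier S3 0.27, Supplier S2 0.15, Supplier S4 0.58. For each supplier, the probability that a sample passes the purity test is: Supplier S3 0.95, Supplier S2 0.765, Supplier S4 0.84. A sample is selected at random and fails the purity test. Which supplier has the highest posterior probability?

Supplier S4

Taking complements, P(off-spec | each) = Supplier S3 0.05, Supplier S2 0.235, Supplier S4 0.16.
By Bayes' rule, posterior ∝ prior × likelihood:
  Supplier S3: 0.27 × 0.05 = 0.0135
  Supplier S2: 0.15 × 0.235 = 0.03525
  Supplier S4: 0.58 × 0.16 = 0.0928
Sum = 0.14155.
Largest term belongs to Supplier S4, so Supplier S4 is most probable.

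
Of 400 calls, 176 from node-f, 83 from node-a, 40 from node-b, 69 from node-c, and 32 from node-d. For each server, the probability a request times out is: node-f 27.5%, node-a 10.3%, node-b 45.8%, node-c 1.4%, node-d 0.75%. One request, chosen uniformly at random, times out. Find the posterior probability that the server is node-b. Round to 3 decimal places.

0.240

By Bayes' rule, posterior ∝ prior × likelihood:
  node-f: 0.44 × 0.275 = 0.121
  node-a: 0.2075 × 0.103 = 0.0213725
  node-b: 0.1 × 0.458 = 0.0458
  node-c: 0.1725 × 0.014 = 0.002415
  node-d: 0.08 × 0.0075 = 0.0006
Total = 0.1911875.
P(node-b | evidence) = 0.0458 / 0.1911875 ≈ 0.240.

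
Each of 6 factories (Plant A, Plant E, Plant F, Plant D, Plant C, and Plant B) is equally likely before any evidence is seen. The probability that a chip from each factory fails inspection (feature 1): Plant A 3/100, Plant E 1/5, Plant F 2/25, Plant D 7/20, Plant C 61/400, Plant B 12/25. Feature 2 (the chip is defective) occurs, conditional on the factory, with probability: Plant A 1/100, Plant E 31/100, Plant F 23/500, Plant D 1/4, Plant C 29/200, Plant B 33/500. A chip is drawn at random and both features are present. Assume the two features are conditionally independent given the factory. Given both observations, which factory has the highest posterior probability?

Since the prior is uniform, the posterior is proportional to the likelihood:
  Plant A: 0.03 × 0.01 = 0.0003
  Plant E: 0.2 × 0.31 = 0.062
  Plant F: 0.08 × 0.046 = 0.00368
  Plant D: 0.35 × 0.25 = 0.0875
  Plant C: 0.1525 × 0.145 = 0.0221125
  Plant B: 0.48 × 0.066 = 0.03168
Sum = 0.2072725.
Largest term belongs to Plant D, so Plant D is most probable.

Plant D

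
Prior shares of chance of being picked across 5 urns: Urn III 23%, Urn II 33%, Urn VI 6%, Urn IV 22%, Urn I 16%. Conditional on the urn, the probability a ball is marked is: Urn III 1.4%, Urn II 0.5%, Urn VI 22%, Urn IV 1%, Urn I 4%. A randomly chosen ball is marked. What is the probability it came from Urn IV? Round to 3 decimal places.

0.082

Unnormalized posteriors (prior × likelihood):
  Urn III: 0.23 × 0.014 = 0.00322
  Urn II: 0.33 × 0.005 = 0.00165
  Urn VI: 0.06 × 0.22 = 0.0132
  Urn IV: 0.22 × 0.01 = 0.0022
  Urn I: 0.16 × 0.04 = 0.0064
Normalizing constant = 0.02667.
P(Urn IV | evidence) = 0.0022 / 0.02667 ≈ 0.082.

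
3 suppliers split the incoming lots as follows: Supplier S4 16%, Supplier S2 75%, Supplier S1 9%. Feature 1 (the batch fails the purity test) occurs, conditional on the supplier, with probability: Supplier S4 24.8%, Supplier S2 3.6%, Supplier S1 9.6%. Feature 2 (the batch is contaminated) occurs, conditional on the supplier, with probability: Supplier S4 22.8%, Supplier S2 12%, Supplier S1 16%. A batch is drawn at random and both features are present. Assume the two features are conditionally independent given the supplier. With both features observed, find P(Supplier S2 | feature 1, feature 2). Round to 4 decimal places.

By Bayes' rule, posterior ∝ prior × likelihood:
  Supplier S4: 0.16 × 0.248 × 0.228 = 0.00904704
  Supplier S2: 0.75 × 0.036 × 0.12 = 0.00324
  Supplier S1: 0.09 × 0.096 × 0.16 = 0.0013824
Total = 0.01366944.
P(Supplier S2 | evidence) = 0.00324 / 0.01366944 ≈ 0.2370.

0.2370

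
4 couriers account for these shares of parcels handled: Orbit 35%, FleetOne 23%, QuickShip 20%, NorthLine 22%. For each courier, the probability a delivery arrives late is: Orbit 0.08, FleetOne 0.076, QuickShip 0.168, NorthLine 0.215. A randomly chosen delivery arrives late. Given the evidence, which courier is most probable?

Compute prior × likelihood for every hypothesis:
  Orbit: 0.35 × 0.08 = 0.028
  FleetOne: 0.23 × 0.076 = 0.01748
  QuickShip: 0.2 × 0.168 = 0.0336
  NorthLine: 0.22 × 0.215 = 0.0473
Total = 0.12638.
Largest term belongs to NorthLine, so NorthLine is most probable.

NorthLine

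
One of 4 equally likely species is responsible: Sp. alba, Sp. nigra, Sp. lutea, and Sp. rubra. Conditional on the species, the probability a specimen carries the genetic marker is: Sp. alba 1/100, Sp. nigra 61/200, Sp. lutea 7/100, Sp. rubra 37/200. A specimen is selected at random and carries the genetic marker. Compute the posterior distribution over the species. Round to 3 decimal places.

With a uniform prior (1/4 each), posterior ∝ likelihood:
  Sp. alba: 0.01
  Sp. nigra: 0.305
  Sp. lutea: 0.07
  Sp. rubra: 0.185
Normalizing constant = 0.57.
P(Sp. alba | marker) = 0.01/0.57 ≈ 0.018
P(Sp. nigra | marker) = 0.305/0.57 ≈ 0.535
P(Sp. lutea | marker) = 0.07/0.57 ≈ 0.123
P(Sp. rubra | marker) = 0.185/0.57 ≈ 0.325
(Check: 0.018+0.535+0.123+0.325 = 1.001.)

Sp. alba 0.018, Sp. nigra 0.535, Sp. lutea 0.123, Sp. rubra 0.325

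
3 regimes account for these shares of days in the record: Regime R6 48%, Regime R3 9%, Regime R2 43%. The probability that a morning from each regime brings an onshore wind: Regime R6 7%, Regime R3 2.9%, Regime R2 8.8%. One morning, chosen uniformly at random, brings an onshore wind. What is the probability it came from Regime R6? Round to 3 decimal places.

Prior × likelihood for each hypothesis:
  Regime R6: 0.48 × 0.07 = 0.0336
  Regime R3: 0.09 × 0.029 = 0.00261
  Regime R2: 0.43 × 0.088 = 0.03784
Normalizing constant = 0.07405.
P(Regime R6 | evidence) = 0.0336 / 0.07405 ≈ 0.454.

0.454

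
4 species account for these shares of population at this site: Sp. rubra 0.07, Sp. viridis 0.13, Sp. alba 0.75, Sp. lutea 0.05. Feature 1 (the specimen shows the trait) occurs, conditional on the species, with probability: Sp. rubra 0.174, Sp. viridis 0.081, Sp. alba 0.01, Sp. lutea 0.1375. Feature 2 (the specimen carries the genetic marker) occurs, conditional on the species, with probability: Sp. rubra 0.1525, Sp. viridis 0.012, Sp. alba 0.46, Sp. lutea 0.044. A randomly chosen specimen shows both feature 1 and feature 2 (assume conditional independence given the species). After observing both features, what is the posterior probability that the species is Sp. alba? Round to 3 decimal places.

Unnormalized posteriors (prior × likelihood):
  Sp. rubra: 0.07 × 0.174 × 0.1525 = 0.00185745
  Sp. viridis: 0.13 × 0.081 × 0.012 = 0.00012636
  Sp. alba: 0.75 × 0.01 × 0.46 = 0.00345
  Sp. lutea: 0.05 × 0.1375 × 0.044 = 0.0003025
Normalizing constant = 0.00573631.
P(Sp. alba | evidence) = 0.00345 / 0.00573631 ≈ 0.601.

0.601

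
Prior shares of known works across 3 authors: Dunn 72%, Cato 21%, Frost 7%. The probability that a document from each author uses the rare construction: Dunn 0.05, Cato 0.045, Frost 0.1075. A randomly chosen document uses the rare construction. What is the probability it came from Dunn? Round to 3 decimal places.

0.680

Compute prior × likelihood for every hypothesis:
  Dunn: 0.72 × 0.05 = 0.036
  Cato: 0.21 × 0.045 = 0.00945
  Frost: 0.07 × 0.1075 = 0.007525
Normalizing constant = 0.052975.
P(Dunn | evidence) = 0.036 / 0.052975 ≈ 0.680.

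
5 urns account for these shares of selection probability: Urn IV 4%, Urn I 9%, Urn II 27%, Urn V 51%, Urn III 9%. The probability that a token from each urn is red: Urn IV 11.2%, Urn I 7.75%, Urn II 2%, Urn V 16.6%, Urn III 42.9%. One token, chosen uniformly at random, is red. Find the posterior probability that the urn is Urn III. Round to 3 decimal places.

0.276

Unnormalized posteriors (prior × likelihood):
  Urn IV: 0.04 × 0.112 = 0.00448
  Urn I: 0.09 × 0.0775 = 0.006975
  Urn II: 0.27 × 0.02 = 0.0054
  Urn V: 0.51 × 0.166 = 0.08466
  Urn III: 0.09 × 0.429 = 0.03861
Normalizing constant = 0.140125.
P(Urn III | evidence) = 0.03861 / 0.140125 ≈ 0.276.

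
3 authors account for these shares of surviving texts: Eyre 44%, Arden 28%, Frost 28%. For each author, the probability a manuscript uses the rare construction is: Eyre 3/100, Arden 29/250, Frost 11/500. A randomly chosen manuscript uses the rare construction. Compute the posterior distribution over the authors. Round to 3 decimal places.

Eyre 0.255, Arden 0.627, Frost 0.119

Unnormalized posteriors (prior × likelihood):
  Eyre: 0.44 × 0.03 = 0.0132
  Arden: 0.28 × 0.116 = 0.03248
  Frost: 0.28 × 0.022 = 0.00616
Total = 0.05184.
P(Eyre | rare-form) = 0.0132/0.05184 ≈ 0.255
P(Arden | rare-form) = 0.03248/0.05184 ≈ 0.627
P(Frost | rare-form) = 0.00616/0.05184 ≈ 0.119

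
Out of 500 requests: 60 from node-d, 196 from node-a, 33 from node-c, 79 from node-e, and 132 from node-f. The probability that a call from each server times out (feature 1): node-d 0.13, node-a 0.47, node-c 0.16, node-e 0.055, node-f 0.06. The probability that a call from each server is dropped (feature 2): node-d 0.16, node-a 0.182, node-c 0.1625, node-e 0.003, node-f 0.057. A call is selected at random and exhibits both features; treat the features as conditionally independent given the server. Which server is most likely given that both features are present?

Unnormalized posteriors (prior × likelihood):
  node-d: 0.12 × 0.13 × 0.16 = 0.002496
  node-a: 0.392 × 0.47 × 0.182 = 0.03353168
  node-c: 0.066 × 0.16 × 0.1625 = 0.001716
  node-e: 0.158 × 0.055 × 0.003 = 0.00002607
  node-f: 0.264 × 0.06 × 0.057 = 0.00090288
Sum = 0.03867263.
Largest term belongs to node-a, so node-a is most probable.

node-a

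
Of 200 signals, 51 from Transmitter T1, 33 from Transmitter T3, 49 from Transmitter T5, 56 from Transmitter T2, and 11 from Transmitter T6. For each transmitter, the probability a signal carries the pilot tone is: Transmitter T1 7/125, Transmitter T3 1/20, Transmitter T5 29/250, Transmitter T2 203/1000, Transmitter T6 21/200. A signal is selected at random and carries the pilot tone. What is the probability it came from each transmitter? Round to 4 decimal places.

Transmitter T1 0.1257, Transmitter T3 0.0726, Transmitter T5 0.2503, Transmitter T2 0.5005, Transmitter T6 0.0509

Unnormalized posteriors (prior × likelihood):
  Transmitter T1: 0.255 × 0.056 = 0.01428
  Transmitter T3: 0.165 × 0.05 = 0.00825
  Transmitter T5: 0.245 × 0.116 = 0.02842
  Transmitter T2: 0.28 × 0.203 = 0.05684
  Transmitter T6: 0.055 × 0.105 = 0.005775
Total = 0.113565.
P(Transmitter T1 | pilot) = 0.01428/0.113565 ≈ 0.1257
P(Transmitter T3 | pilot) = 0.00825/0.113565 ≈ 0.0726
P(Transmitter T5 | pilot) = 0.02842/0.113565 ≈ 0.2503
P(Transmitter T2 | pilot) = 0.05684/0.113565 ≈ 0.5005
P(Transmitter T6 | pilot) = 0.005775/0.113565 ≈ 0.0509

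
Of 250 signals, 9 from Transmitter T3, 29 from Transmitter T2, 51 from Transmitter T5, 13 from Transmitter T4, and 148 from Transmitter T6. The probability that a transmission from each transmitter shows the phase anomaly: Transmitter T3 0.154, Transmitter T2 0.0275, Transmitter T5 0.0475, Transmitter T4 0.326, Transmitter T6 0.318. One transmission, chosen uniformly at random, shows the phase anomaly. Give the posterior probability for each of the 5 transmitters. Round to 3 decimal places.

Transmitter T3 0.025, Transmitter T2 0.014, Transmitter T5 0.043, Transmitter T4 0.076, Transmitter T6 0.842

By Bayes' rule, posterior ∝ prior × likelihood:
  Transmitter T3: 0.036 × 0.154 = 0.005544
  Transmitter T2: 0.116 × 0.0275 = 0.00319
  Transmitter T5: 0.204 × 0.0475 = 0.00969
  Transmitter T4: 0.052 × 0.326 = 0.016952
  Transmitter T6: 0.592 × 0.318 = 0.188256
Total = 0.223632.
P(Transmitter T3 | anomaly) = 0.005544/0.223632 ≈ 0.025
P(Transmitter T2 | anomaly) = 0.00319/0.223632 ≈ 0.014
P(Transmitter T5 | anomaly) = 0.00969/0.223632 ≈ 0.043
P(Transmitter T4 | anomaly) = 0.016952/0.223632 ≈ 0.076
P(Transmitter T6 | anomaly) = 0.188256/0.223632 ≈ 0.842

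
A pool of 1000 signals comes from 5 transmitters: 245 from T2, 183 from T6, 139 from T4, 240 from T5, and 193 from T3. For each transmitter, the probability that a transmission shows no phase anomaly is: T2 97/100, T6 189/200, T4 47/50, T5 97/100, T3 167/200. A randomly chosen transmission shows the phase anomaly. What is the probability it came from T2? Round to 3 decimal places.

0.113

Taking complements, P(anomaly | each) = T2 0.03, T6 0.055, T4 0.06, T5 0.03, T3 0.165.
Prior × likelihood for each hypothesis:
  T2: 0.245 × 0.03 = 0.00735
  T6: 0.183 × 0.055 = 0.010065
  T4: 0.139 × 0.06 = 0.00834
  T5: 0.24 × 0.03 = 0.0072
  T3: 0.193 × 0.165 = 0.031845
Total = 0.0648.
P(T2 | evidence) = 0.00735 / 0.0648 ≈ 0.113.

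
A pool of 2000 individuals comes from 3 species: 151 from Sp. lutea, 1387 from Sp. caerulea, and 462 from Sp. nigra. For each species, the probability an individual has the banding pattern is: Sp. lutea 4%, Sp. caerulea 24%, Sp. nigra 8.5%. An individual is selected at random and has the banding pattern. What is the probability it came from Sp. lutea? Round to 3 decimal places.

0.016

Unnormalized posteriors (prior × likelihood):
  Sp. lutea: 0.0755 × 0.04 = 0.00302
  Sp. caerulea: 0.6935 × 0.24 = 0.16644
  Sp. nigra: 0.231 × 0.085 = 0.019635
Normalizing constant = 0.189095.
P(Sp. lutea | evidence) = 0.00302 / 0.189095 ≈ 0.016.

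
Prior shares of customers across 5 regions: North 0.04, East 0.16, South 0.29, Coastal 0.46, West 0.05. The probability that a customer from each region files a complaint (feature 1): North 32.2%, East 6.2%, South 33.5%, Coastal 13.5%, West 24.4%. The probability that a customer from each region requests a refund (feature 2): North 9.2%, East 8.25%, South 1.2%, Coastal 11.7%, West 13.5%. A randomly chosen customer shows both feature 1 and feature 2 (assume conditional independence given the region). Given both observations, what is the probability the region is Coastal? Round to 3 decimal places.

By Bayes' rule, posterior ∝ prior × likelihood:
  North: 0.04 × 0.322 × 0.092 = 0.00118496
  East: 0.16 × 0.062 × 0.0825 = 0.0008184
  South: 0.29 × 0.335 × 0.012 = 0.0011658
  Coastal: 0.46 × 0.135 × 0.117 = 0.0072657
  West: 0.05 × 0.244 × 0.135 = 0.001647
Sum = 0.01208186.
P(Coastal | evidence) = 0.0072657 / 0.01208186 ≈ 0.601.

0.601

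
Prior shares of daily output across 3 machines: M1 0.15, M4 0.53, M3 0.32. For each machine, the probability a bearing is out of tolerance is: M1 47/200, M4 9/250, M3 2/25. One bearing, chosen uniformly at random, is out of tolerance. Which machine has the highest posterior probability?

M1

Compute prior × likelihood for every hypothesis:
  M1: 0.15 × 0.235 = 0.03525
  M4: 0.53 × 0.036 = 0.01908
  M3: 0.32 × 0.08 = 0.0256
Total = 0.07993.
Largest term belongs to M1, so M1 is most probable.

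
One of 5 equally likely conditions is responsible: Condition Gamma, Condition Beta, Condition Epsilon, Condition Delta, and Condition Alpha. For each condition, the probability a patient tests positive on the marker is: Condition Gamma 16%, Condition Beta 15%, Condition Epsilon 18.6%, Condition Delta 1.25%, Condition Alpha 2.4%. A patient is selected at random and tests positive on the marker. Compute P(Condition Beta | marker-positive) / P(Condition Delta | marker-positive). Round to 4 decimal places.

With a uniform prior (1/5 each), posterior ∝ likelihood:
  Condition Gamma: 0.16
  Condition Beta: 0.15
  Condition Epsilon: 0.186
  Condition Delta: 0.0125
  Condition Alpha: 0.024
Sum = 0.5325.
The ratio is 0.15 / 0.0125 (the normalizer cancels) = 12.0000.

12.0000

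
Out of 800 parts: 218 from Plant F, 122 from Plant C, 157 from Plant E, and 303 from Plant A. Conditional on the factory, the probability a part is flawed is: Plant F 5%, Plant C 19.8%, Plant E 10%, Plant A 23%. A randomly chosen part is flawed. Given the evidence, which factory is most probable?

Plant A

By Bayes' rule, posterior ∝ prior × likelihood:
  Plant F: 0.2725 × 0.05 = 0.013625
  Plant C: 0.1525 × 0.198 = 0.030195
  Plant E: 0.19625 × 0.1 = 0.019625
  Plant A: 0.37875 × 0.23 = 0.0871125
Total = 0.1505575.
Largest term belongs to Plant A, so Plant A is most probable.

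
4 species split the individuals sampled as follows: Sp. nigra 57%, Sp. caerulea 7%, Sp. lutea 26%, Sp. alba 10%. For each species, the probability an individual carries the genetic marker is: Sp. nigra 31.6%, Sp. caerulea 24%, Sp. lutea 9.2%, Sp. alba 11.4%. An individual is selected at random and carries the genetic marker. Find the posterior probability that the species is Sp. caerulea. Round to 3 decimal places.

0.072

Prior × likelihood for each hypothesis:
  Sp. nigra: 0.57 × 0.316 = 0.18012
  Sp. caerulea: 0.07 × 0.24 = 0.0168
  Sp. lutea: 0.26 × 0.092 = 0.02392
  Sp. alba: 0.1 × 0.114 = 0.0114
Normalizing constant = 0.23224.
P(Sp. caerulea | evidence) = 0.0168 / 0.23224 ≈ 0.072.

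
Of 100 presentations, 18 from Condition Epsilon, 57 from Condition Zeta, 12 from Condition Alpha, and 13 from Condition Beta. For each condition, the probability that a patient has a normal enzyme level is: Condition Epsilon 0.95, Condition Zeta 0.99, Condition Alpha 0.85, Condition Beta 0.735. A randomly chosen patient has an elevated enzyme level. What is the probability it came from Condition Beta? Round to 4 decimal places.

0.5130

Taking complements, P(elevated | each) = Condition Epsilon 0.05, Condition Zeta 0.01, Condition Alpha 0.15, Condition Beta 0.265.
Prior × likelihood for each hypothesis:
  Condition Epsilon: 0.18 × 0.05 = 0.009
  Condition Zeta: 0.57 × 0.01 = 0.0057
  Condition Alpha: 0.12 × 0.15 = 0.018
  Condition Beta: 0.13 × 0.265 = 0.03445
Normalizing constant = 0.06715.
P(Condition Beta | evidence) = 0.03445 / 0.06715 ≈ 0.5130.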